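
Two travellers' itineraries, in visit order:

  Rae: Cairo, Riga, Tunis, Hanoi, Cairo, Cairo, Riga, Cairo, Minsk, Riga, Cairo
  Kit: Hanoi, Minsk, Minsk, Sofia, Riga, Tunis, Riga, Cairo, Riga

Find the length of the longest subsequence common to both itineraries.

Match Riga [2,5], Tunis [3,6], Riga [7,7], Cairo [8,8], Riga [10,9] — 5 stops in the same relative order in both. Since dp[11][9] = 5, nothing longer is possible.

5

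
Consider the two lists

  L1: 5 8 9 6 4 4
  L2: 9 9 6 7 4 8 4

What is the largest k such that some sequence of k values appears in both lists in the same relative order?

4

Match 9 at L1[3]=L2[2] → 6 at L1[4]=L2[3] → 4 at L1[5]=L2[5] → 4 at L1[6]=L2[7] — 4 values in the same relative order in both. Since dp[6][7] = 4, nothing longer is possible.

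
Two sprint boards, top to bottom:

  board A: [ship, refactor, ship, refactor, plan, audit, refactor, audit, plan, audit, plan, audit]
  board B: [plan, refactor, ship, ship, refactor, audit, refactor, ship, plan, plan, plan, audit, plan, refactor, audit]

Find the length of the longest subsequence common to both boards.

Match ship at board A[1]=board B[3] → ship at board A[3]=board B[4] → refactor at board A[4]=board B[5] → audit at board A[6]=board B[6] → refactor at board A[7]=board B[7] → plan at board A[9]=board B[11] → audit at board A[10]=board B[12] → plan at board A[11]=board B[13] → audit at board A[12]=board B[15] — 9 tasks in the same relative order in both, and the DP table's final entry dp[12][15] is also 9, so no common subsequence is longer.

9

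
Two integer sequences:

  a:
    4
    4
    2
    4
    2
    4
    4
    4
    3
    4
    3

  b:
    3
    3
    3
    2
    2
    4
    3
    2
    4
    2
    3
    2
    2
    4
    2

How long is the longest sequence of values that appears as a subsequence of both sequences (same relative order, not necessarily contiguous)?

Pick 4 [1,6] → 2 [3,8] → 4 [4,9] → 2 [5,10] → 3 [9,11] → 4 [10,14]; all 6 values appear in both, in order, and the DP table's final entry dp[11][15] is also 6, so no common subsequence is longer.

6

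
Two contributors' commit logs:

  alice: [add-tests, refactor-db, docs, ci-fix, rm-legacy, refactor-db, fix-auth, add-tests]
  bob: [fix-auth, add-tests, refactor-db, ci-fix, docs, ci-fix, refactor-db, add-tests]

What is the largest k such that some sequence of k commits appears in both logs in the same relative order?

6

One common subsequence of length 6: add-tests at alice[1]=bob[2], refactor-db at alice[2]=bob[3], docs at alice[3]=bob[5], ci-fix at alice[4]=bob[6], refactor-db at alice[6]=bob[7], add-tests at alice[8]=bob[8]. dp[8][8] = 6 confirms this is the maximum.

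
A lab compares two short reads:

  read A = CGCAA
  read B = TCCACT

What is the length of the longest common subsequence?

Let dp[i][j] be the LCS length of the first i bases of read A and the first j bases of read B. dp[i][j] = dp[i-1][j-1]+1 when the i-th and j-th bases match, else max(dp[i-1][j], dp[i][j-1]).
    ·  T  C  C  A  C  T
 ·  0  0  0  0  0  0  0
 C  0  0  1  1  1  1  1
 G  0  0  1  1  1  1  1
 C  0  0  1  2  2  2  2
 A  0  0  1  2  3  3  3
 A  0  0  1  2  3  3  3
dp[5][6] = 3. One LCS (by backtracking along matches): CCA.

3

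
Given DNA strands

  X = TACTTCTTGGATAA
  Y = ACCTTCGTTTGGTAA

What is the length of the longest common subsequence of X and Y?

Pick A [2,1]; then C [3,3]; then T [4,4]; then T [5,5]; then C [6,6]; then T [7,9]; then T [8,10]; then G [9,11]; then G [10,12]; then T [12,13]; then A [13,14]; then A [14,15]; all 12 bases appear in both, in order. The LCS DP gives dp[14][15] = 12, so this is optimal.

12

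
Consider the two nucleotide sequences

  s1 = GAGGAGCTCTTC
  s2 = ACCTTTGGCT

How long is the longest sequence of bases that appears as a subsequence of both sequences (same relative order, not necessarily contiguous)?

6

Pick A at s1[2]=s2[1] → C at s1[7]=s2[3] → T at s1[8]=s2[4] → T at s1[10]=s2[5] → T at s1[11]=s2[6] → C at s1[12]=s2[9]; all 6 bases appear in both, in order, and the DP table's final entry dp[12][10] is also 6, so no common subsequence is longer.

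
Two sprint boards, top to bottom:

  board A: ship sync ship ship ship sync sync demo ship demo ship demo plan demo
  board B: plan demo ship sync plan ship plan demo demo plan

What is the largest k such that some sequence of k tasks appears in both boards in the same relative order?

Pick ship (board A #1, board B #3), sync (board A #2, board B #4), ship (board A #3, board B #6), demo (board A #10, board B #8), demo (board A #12, board B #9), plan (board A #13, board B #10); all 6 tasks appear in both, in order. dp[14][10] = 6 confirms this is the maximum.

6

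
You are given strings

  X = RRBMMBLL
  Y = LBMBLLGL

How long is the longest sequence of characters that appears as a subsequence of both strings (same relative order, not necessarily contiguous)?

Match B [3,2], then M [5,3], then B [6,4], then L [7,6], then L [8,8] — 5 characters in the same relative order in both. The LCS DP gives dp[8][8] = 5, so this is optimal.

5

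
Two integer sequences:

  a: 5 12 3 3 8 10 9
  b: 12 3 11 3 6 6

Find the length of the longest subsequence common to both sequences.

3

Match 12 [2,1]; then 3 [3,2]; then 3 [4,4] — 3 values in the same relative order in both. The LCS DP gives dp[7][6] = 3, so this is optimal.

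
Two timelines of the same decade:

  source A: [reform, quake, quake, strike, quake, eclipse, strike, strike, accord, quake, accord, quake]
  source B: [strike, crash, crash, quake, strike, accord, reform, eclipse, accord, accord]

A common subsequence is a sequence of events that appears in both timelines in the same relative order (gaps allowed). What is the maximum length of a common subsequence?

Pick quake (source A #3, source B #4) → strike (source A #4, source B #5) → eclipse (source A #6, source B #8) → accord (source A #9, source B #9) → accord (source A #11, source B #10); all 5 events appear in both, in order. Since dp[12][10] = 5, nothing longer is possible.

5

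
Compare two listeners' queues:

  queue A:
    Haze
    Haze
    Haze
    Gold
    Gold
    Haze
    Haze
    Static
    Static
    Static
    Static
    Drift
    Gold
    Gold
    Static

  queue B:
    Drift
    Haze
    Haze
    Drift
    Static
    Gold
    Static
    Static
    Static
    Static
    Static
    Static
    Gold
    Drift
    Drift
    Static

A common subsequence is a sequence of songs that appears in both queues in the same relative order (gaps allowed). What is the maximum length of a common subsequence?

Match Haze [1,2] → Haze [2,3] → Gold [4,6] → Static [8,9] → Static [9,10] → Static [10,11] → Static [11,12] → Drift [12,15] → Static [15,16] — 9 songs in the same relative order in both. Since dp[15][16] = 9, nothing longer is possible.

9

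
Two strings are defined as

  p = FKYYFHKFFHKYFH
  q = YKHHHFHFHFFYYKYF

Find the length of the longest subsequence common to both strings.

8

Taking F [1,6], F [5,8], H [6,9], F [8,10], F [9,11], K [11,14], Y [12,15], F [13,16] gives a common subsequence of length 8. dp[14][16] = 8 confirms this is the maximum.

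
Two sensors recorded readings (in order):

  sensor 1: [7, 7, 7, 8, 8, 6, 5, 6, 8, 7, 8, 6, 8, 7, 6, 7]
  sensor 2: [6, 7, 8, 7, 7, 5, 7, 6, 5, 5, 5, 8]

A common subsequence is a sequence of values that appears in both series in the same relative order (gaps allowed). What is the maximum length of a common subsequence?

Match 7 (sensor 1 #1, sensor 2 #2) → 7 (sensor 1 #2, sensor 2 #4) → 7 (sensor 1 #3, sensor 2 #5) → 5 (sensor 1 #7, sensor 2 #6) → 7 (sensor 1 #10, sensor 2 #7) → 6 (sensor 1 #12, sensor 2 #8) → 8 (sensor 1 #13, sensor 2 #12) — 7 values in the same relative order in both. The LCS DP gives dp[16][12] = 7, so this is optimal.

7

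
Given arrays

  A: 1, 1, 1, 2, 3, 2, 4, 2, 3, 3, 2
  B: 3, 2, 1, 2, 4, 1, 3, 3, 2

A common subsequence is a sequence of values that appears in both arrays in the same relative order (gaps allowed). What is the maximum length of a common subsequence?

Match 1 [3,3], then 2 [6,4], then 4 [7,5], then 3 [9,7], then 3 [10,8], then 2 [11,9] — 6 values in the same relative order in both. dp[11][9] = 6 confirms this is the maximum.

6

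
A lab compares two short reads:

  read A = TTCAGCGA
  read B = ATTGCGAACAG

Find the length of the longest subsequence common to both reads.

6

One common subsequence of length 6: T [1,2]; then T [2,3]; then C [3,5]; then A [4,8]; then C [6,9]; then G [7,11]. The LCS DP gives dp[8][11] = 6, so this is optimal.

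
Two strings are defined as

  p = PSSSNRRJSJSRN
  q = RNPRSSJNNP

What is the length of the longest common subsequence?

5

One common subsequence of length 5: P [1,3] → S [2,5] → S [3,6] → N [5,8] → N [13,9]. dp[13][10] = 5 confirms this is the maximum.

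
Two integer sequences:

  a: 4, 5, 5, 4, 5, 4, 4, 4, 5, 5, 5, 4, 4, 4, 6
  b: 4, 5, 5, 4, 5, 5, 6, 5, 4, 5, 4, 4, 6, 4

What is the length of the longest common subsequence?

One common subsequence of length 11: 4 at a[1]=b[1], then 5 at a[2]=b[2], then 5 at a[3]=b[3], then 4 at a[4]=b[4], then 5 at a[5]=b[5], then 5 at a[9]=b[6], then 5 at a[10]=b[8], then 5 at a[11]=b[10], then 4 at a[12]=b[11], then 4 at a[13]=b[12], then 4 at a[14]=b[14]. dp[15][14] = 11 confirms this is the maximum.

11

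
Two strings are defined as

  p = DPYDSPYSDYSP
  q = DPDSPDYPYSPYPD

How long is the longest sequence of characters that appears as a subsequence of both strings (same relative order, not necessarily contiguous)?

9

Taking D [1,1]; then P [2,2]; then D [4,3]; then S [5,4]; then P [6,8]; then Y [7,9]; then S [8,10]; then Y [10,12]; then P [12,13] gives a common subsequence of length 9, and the DP table's final entry dp[12][14] is also 9, so no common subsequence is longer.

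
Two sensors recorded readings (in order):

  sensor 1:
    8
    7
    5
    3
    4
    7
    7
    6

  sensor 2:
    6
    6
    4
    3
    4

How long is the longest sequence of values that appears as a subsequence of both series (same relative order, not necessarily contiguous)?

2

Let dp[i][j] be the LCS length of the first i values of sensor 1 and the first j values of sensor 2. dp[i][j] = dp[i-1][j-1]+1 when the i-th and j-th values match, else max(dp[i-1][j], dp[i][j-1]).
    ·  6  6  4  3  4
 ·  0  0  0  0  0  0
 8  0  0  0  0  0  0
 7  0  0  0  0  0  0
 5  0  0  0  0  0  0
 3  0  0  0  0  1  1
 4  0  0  0  1  1  2
 7  0  0  0  1  1  2
 7  0  0  0  1  1  2
 6  0  1  1  1  1  2
dp[8][5] = 2. One LCS (by backtracking along matches): 3, 4.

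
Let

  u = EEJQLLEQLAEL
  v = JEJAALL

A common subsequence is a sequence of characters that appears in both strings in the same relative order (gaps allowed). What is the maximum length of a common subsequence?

One common subsequence of length 4: E [2,2], then J [3,3], then L [9,6], then L [12,7]. The LCS DP gives dp[12][7] = 4, so this is optimal.

4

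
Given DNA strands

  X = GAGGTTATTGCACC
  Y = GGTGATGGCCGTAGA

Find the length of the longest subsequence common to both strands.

One common subsequence of length 8: G [1,4]; then A [2,5]; then G [3,8]; then G [4,11]; then T [6,12]; then A [7,13]; then G [10,14]; then A [12,15]. The LCS DP gives dp[14][15] = 8, so this is optimal.

8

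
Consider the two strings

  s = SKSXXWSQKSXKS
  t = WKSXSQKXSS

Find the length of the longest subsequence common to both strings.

8

Let dp[i][j] be the LCS length of the first i characters of s and the first j characters of t. dp[i][j] = dp[i-1][j-1]+1 when the i-th and j-th characters match, else max(dp[i-1][j], dp[i][j-1]).
    ·  W  K  S  X  S  Q  K  X  S  S
 ·  0  0  0  0  0  0  0  0  0  0  0
 S  0  0  0  1  1  1  1  1  1  1  1
 K  0  0  1  1  1  1  1  2  2  2  2
 S  0  0  1  2  2  2  2  2  2  3  3
 X  0  0  1  2  3  3  3  3  3  3  3
 X  0  0  1  2  3  3  3  3  4  4  4
 W  0  1  1  2  3  3  3  3  4  4  4
 S  0  1  1  2  3  4  4  4  4  5  5
 Q  0  1  1  2  3  4  5  5  5  5  5
 K  0  1  2  2  3  4  5  6  6  6  6
 S  0  1  2  3  3  4  5  6  6  7  7
 X  0  1  2  3  4  4  5  6  7  7  7
 K  0  1  2  3  4  4  5  6  7  7  7
 S  0  1  2  3  4  5  5  6  7  8  8
dp[13][10] = 8. One LCS (by backtracking along matches): KSXSQKSS.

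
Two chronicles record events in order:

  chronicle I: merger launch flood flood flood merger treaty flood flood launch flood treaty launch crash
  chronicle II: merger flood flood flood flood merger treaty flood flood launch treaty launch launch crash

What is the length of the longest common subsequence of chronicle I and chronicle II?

Taking merger at chronicle I[1]=chronicle II[1] → flood at chronicle I[3]=chronicle II[3] → flood at chronicle I[4]=chronicle II[4] → flood at chronicle I[5]=chronicle II[5] → merger at chronicle I[6]=chronicle II[6] → treaty at chronicle I[7]=chronicle II[7] → flood at chronicle I[8]=chronicle II[8] → flood at chronicle I[9]=chronicle II[9] → launch at chronicle I[10]=chronicle II[10] → treaty at chronicle I[12]=chronicle II[11] → launch at chronicle I[13]=chronicle II[13] → crash at chronicle I[14]=chronicle II[14] gives a common subsequence of length 12, and the DP table's final entry dp[14][14] is also 12, so no common subsequence is longer.

12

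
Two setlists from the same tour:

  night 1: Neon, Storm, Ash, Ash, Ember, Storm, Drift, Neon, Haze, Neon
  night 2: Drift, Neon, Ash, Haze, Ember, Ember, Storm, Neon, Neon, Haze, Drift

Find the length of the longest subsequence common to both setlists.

Match Neon [1,2], then Ash [3,3], then Ember [5,6], then Storm [6,7], then Neon [8,9], then Haze [9,10] — 6 songs in the same relative order in both, and the DP table's final entry dp[10][11] is also 6, so no common subsequence is longer.

6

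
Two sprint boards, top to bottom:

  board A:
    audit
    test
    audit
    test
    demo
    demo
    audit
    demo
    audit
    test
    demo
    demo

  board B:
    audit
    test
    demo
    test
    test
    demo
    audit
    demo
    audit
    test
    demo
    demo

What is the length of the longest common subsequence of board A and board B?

10

Taking audit at board A[1]=board B[1] → test at board A[2]=board B[4] → test at board A[4]=board B[5] → demo at board A[6]=board B[6] → audit at board A[7]=board B[7] → demo at board A[8]=board B[8] → audit at board A[9]=board B[9] → test at board A[10]=board B[10] → demo at board A[11]=board B[11] → demo at board A[12]=board B[12] gives a common subsequence of length 10. dp[12][12] = 10 confirms this is the maximum.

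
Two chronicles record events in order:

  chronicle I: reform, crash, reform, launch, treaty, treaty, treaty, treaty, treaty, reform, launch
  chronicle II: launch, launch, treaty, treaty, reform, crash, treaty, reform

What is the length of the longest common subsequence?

Pick launch [4,2], treaty [5,3], treaty [6,4], treaty [9,7], reform [10,8]; all 5 events appear in both, in order. dp[11][8] = 5 confirms this is the maximum.

5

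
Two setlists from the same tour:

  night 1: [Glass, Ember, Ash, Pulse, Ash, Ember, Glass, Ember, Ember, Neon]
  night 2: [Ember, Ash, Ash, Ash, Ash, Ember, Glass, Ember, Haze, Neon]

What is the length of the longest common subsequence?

7

Match Ember (night 1 #2, night 2 #1), then Ash (night 1 #3, night 2 #4), then Ash (night 1 #5, night 2 #5), then Ember (night 1 #6, night 2 #6), then Glass (night 1 #7, night 2 #7), then Ember (night 1 #8, night 2 #8), then Neon (night 1 #10, night 2 #10) — 7 songs in the same relative order in both. dp[10][10] = 7 confirms this is the maximum.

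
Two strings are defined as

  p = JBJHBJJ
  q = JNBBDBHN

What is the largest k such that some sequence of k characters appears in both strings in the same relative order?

3

Let dp[i][j] be the LCS length of the first i characters of p and the first j characters of q. dp[i][j] = dp[i-1][j-1]+1 when the i-th and j-th characters match, else max(dp[i-1][j], dp[i][j-1]).
    ·  J  N  B  B  D  B  H  N
 ·  0  0  0  0  0  0  0  0  0
 J  0  1  1  1  1  1  1  1  1
 B  0  1  1  2  2  2  2  2  2
 J  0  1  1  2  2  2  2  2  2
 H  0  1  1  2  2  2  2  3  3
 B  0  1  1  2  3  3  3  3  3
 J  0  1  1  2  3  3  3  3  3
 J  0  1  1  2  3  3  3  3  3
dp[7][8] = 3. One LCS (by backtracking along matches): JBH.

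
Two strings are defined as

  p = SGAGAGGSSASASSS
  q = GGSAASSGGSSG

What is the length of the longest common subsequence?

Pick G [2,1] → G [4,2] → A [5,4] → A [10,5] → S [11,6] → S [13,7] → S [14,10] → S [15,11]; all 8 characters appear in both, in order. dp[15][12] = 8 confirms this is the maximum.

8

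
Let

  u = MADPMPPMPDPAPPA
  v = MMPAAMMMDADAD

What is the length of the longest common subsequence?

Pick M at u[1]=v[2]; then A at u[2]=v[5]; then M at u[5]=v[7]; then M at u[8]=v[8]; then D at u[10]=v[9]; then A at u[12]=v[10]; then A at u[15]=v[12]; all 7 characters appear in both, in order, and the DP table's final entry dp[15][13] is also 7, so no common subsequence is longer.

7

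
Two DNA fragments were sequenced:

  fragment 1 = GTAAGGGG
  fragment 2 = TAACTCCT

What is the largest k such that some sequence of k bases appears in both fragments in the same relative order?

3

Let dp[i][j] be the LCS length of the first i bases of fragment 1 and the first j bases of fragment 2. dp[i][j] = dp[i-1][j-1]+1 when the i-th and j-th bases match, else max(dp[i-1][j], dp[i][j-1]).
    ·  T  A  A  C  T  C  C  T
 ·  0  0  0  0  0  0  0  0  0
 G  0  0  0  0  0  0  0  0  0
 T  0  1  1  1  1  1  1  1  1
 A  0  1  2  2  2  2  2  2  2
 A  0  1  2  3  3  3  3  3  3
 G  0  1  2  3  3  3  3  3  3
 G  0  1  2  3  3  3  3  3  3
 G  0  1  2  3  3  3  3  3  3
 G  0  1  2  3  3  3  3  3  3
dp[8][8] = 3. One LCS (by backtracking along matches): TAA.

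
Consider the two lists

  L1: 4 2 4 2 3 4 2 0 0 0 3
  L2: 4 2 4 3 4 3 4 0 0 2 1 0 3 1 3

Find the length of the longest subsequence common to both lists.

One common subsequence of length 9: 4 [1,1], 2 [2,2], 4 [3,5], 3 [5,6], 4 [6,7], 0 [8,8], 0 [9,9], 0 [10,12], 3 [11,15]. dp[11][15] = 9 confirms this is the maximum.

9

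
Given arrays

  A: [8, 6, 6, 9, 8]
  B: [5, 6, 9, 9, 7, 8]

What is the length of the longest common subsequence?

3

Taking 6 [2,2] → 9 [4,4] → 8 [5,6] gives a common subsequence of length 3. Since dp[5][6] = 3, nothing longer is possible.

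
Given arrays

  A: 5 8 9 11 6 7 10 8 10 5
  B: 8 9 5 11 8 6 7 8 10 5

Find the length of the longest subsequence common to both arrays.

8

Match 8 at A[2]=B[1] → 9 at A[3]=B[2] → 11 at A[4]=B[4] → 6 at A[5]=B[6] → 7 at A[6]=B[7] → 8 at A[8]=B[8] → 10 at A[9]=B[9] → 5 at A[10]=B[10] — 8 values in the same relative order in both, and the DP table's final entry dp[10][10] is also 8, so no common subsequence is longer.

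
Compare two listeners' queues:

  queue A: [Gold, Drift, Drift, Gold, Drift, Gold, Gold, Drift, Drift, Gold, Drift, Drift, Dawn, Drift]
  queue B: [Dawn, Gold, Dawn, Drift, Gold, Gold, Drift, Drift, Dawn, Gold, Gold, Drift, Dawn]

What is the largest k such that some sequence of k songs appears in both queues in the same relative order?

Match Gold (queue A #1, queue B #2), then Drift (queue A #5, queue B #4), then Gold (queue A #6, queue B #5), then Gold (queue A #7, queue B #6), then Drift (queue A #8, queue B #7), then Drift (queue A #9, queue B #8), then Gold (queue A #10, queue B #11), then Drift (queue A #12, queue B #12), then Dawn (queue A #13, queue B #13) — 9 songs in the same relative order in both. The LCS DP gives dp[14][13] = 9, so this is optimal.

9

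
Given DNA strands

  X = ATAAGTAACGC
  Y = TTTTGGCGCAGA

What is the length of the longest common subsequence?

5

Match T [2,4], G [5,6], C [9,7], G [10,8], C [11,9] — 5 bases in the same relative order in both. dp[11][12] = 5 confirms this is the maximum.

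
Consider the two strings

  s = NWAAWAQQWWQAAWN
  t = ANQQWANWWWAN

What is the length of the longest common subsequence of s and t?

8

Match N at s[1]=t[2], W at s[2]=t[5], A at s[3]=t[6], W at s[5]=t[8], W at s[9]=t[9], W at s[10]=t[10], A at s[13]=t[11], N at s[15]=t[12] — 8 characters in the same relative order in both. The LCS DP gives dp[15][12] = 8, so this is optimal.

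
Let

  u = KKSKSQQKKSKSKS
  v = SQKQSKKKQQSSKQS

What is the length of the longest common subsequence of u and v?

Match K at u[1]=v[6]; then K at u[2]=v[7]; then K at u[4]=v[8]; then Q at u[6]=v[9]; then Q at u[7]=v[10]; then S at u[10]=v[11]; then S at u[12]=v[12]; then K at u[13]=v[13]; then S at u[14]=v[15] — 9 characters in the same relative order in both, and the DP table's final entry dp[14][15] is also 9, so no common subsequence is longer.

9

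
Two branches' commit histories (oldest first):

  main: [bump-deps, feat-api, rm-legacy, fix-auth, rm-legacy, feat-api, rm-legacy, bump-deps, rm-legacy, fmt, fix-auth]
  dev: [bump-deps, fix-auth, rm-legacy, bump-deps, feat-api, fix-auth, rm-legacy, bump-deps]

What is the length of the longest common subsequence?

6

Pick bump-deps (main #1, dev #1), fix-auth (main #4, dev #2), rm-legacy (main #5, dev #3), feat-api (main #6, dev #5), rm-legacy (main #7, dev #7), bump-deps (main #8, dev #8); all 6 commits appear in both, in order, and the DP table's final entry dp[11][8] is also 6, so no common subsequence is longer.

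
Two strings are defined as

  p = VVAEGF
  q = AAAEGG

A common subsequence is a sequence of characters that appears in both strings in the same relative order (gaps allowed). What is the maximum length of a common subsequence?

3

Pick A (p #3, q #3); then E (p #4, q #4); then G (p #5, q #6); all 3 characters appear in both, in order, and the DP table's final entry dp[6][6] is also 3, so no common subsequence is longer.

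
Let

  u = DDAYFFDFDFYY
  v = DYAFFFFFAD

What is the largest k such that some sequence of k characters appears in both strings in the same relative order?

6

Let dp[i][j] be the LCS length of the first i characters of u and the first j characters of v. dp[i][j] = dp[i-1][j-1]+1 when the i-th and j-th characters match, else max(dp[i-1][j], dp[i][j-1]).
    ·  D  Y  A  F  F  F  F  F  A  D
 ·  0  0  0  0  0  0  0  0  0  0  0
 D  0  1  1  1  1  1  1  1  1  1  1
 D  0  1  1  1  1  1  1  1  1  1  2
 A  0  1  1  2  2  2  2  2  2  2  2
 Y  0  1  2  2  2  2  2  2  2  2  2
 F  0  1  2  2  3  3  3  3  3  3  3
 F  0  1  2  2  3  4  4  4  4  4  4
 D  0  1  2  2  3  4  4  4  4  4  5
 F  0  1  2  2  3  4  5  5  5  5  5
 D  0  1  2  2  3  4  5  5  5  5  6
 F  0  1  2  2  3  4  5  6  6  6  6
 Y  0  1  2  2  3  4  5  6  6  6  6
 Y  0  1  2  2  3  4  5  6  6  6  6
dp[12][10] = 6. One LCS (by backtracking along matches): DAFFFD.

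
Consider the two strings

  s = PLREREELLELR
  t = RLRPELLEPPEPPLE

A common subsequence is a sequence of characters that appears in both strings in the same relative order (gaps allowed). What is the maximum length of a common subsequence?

7

Match L (s #2, t #2), R (s #3, t #3), E (s #4, t #5), E (s #6, t #8), E (s #7, t #11), L (s #9, t #14), E (s #10, t #15) — 7 characters in the same relative order in both, and the DP table's final entry dp[12][15] is also 7, so no common subsequence is longer.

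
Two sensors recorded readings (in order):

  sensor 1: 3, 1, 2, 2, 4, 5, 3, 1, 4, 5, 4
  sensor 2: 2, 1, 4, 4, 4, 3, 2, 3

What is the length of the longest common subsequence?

Pick 1 (sensor 1 #2, sensor 2 #2), 4 (sensor 1 #5, sensor 2 #3), 4 (sensor 1 #9, sensor 2 #4), 4 (sensor 1 #11, sensor 2 #5); all 4 values appear in both, in order, and the DP table's final entry dp[11][8] is also 4, so no common subsequence is longer.

4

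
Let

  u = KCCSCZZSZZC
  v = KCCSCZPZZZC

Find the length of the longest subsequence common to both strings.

One common subsequence of length 10: K at u[1]=v[1] → C at u[2]=v[2] → C at u[3]=v[3] → S at u[4]=v[4] → C at u[5]=v[5] → Z at u[6]=v[6] → Z at u[7]=v[8] → Z at u[9]=v[9] → Z at u[10]=v[10] → C at u[11]=v[11]. Since dp[11][11] = 10, nothing longer is possible.

10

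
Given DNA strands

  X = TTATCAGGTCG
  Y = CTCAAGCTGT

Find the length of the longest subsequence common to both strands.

6

Taking T [1,2], A [3,4], A [6,5], G [7,6], G [8,9], T [9,10] gives a common subsequence of length 6, and the DP table's final entry dp[11][10] is also 6, so no common subsequence is longer.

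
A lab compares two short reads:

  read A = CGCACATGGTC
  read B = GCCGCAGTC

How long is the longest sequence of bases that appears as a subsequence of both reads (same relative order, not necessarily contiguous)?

Match C [1,3], then G [2,4], then C [5,5], then A [6,6], then G [9,7], then T [10,8], then C [11,9] — 7 bases in the same relative order in both. Since dp[11][9] = 7, nothing longer is possible.

7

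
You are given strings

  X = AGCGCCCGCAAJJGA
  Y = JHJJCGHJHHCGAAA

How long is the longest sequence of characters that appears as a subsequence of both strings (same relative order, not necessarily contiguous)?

Match C at X[3]=Y[5], then G at X[4]=Y[6], then C at X[7]=Y[11], then G at X[8]=Y[12], then A at X[10]=Y[13], then A at X[11]=Y[14], then A at X[15]=Y[15] — 7 characters in the same relative order in both, and the DP table's final entry dp[15][15] is also 7, so no common subsequence is longer.

7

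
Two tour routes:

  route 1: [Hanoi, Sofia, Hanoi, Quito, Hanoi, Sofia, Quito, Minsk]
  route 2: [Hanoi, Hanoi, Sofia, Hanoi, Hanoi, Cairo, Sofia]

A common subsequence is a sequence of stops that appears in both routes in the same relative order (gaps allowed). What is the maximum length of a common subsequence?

5

One common subsequence of length 5: Hanoi at route 1[1]=route 2[2], Sofia at route 1[2]=route 2[3], Hanoi at route 1[3]=route 2[4], Hanoi at route 1[5]=route 2[5], Sofia at route 1[6]=route 2[7]. Since dp[8][7] = 5, nothing longer is possible.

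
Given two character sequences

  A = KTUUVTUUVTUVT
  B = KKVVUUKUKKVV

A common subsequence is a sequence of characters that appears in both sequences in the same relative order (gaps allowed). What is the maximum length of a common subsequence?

6

Match K [1,2]; then U [3,5]; then U [4,6]; then U [7,8]; then V [9,11]; then V [12,12] — 6 characters in the same relative order in both, and the DP table's final entry dp[13][12] is also 6, so no common subsequence is longer.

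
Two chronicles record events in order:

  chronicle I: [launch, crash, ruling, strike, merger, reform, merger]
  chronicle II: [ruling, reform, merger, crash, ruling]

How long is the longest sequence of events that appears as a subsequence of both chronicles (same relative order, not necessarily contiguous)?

Taking ruling (chronicle I #3, chronicle II #1), reform (chronicle I #6, chronicle II #2), merger (chronicle I #7, chronicle II #3) gives a common subsequence of length 3. The LCS DP gives dp[7][5] = 3, so this is optimal.

3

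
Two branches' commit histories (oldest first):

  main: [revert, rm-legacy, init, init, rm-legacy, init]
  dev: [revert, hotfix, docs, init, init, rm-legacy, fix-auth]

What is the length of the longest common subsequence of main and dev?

Taking revert (main #1, dev #1), then init (main #3, dev #4), then init (main #4, dev #5), then rm-legacy (main #5, dev #6) gives a common subsequence of length 4. The LCS DP gives dp[6][7] = 4, so this is optimal.

4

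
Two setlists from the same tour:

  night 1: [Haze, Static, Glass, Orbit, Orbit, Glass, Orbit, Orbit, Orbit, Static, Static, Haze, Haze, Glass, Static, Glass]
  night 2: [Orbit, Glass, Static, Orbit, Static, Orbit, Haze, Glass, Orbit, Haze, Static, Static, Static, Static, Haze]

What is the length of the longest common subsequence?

8

One common subsequence of length 8: Static at night 1[2]=night 2[3], then Orbit at night 1[4]=night 2[4], then Orbit at night 1[5]=night 2[6], then Glass at night 1[6]=night 2[8], then Orbit at night 1[7]=night 2[9], then Static at night 1[10]=night 2[13], then Static at night 1[11]=night 2[14], then Haze at night 1[13]=night 2[15]. dp[16][15] = 8 confirms this is the maximum.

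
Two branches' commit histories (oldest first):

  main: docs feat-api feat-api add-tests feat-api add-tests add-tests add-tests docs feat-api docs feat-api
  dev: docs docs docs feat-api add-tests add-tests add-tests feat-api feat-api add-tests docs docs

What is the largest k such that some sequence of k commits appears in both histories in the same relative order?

8

One common subsequence of length 8: docs at main[1]=dev[3]; then feat-api at main[3]=dev[4]; then add-tests at main[4]=dev[5]; then add-tests at main[6]=dev[6]; then add-tests at main[7]=dev[7]; then add-tests at main[8]=dev[10]; then docs at main[9]=dev[11]; then docs at main[11]=dev[12]. dp[12][12] = 8 confirms this is the maximum.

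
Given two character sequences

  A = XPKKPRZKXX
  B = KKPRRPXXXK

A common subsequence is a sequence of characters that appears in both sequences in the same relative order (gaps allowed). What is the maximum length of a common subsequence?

6

Let dp[i][j] be the LCS length of the first i characters of A and the first j characters of B. dp[i][j] = dp[i-1][j-1]+1 when the i-th and j-th characters match, else max(dp[i-1][j], dp[i][j-1]).
    ·  K  K  P  R  R  P  X  X  X  K
 ·  0  0  0  0  0  0  0  0  0  0  0
 X  0  0  0  0  0  0  0  1  1  1  1
 P  0  0  0  1  1  1  1  1  1  1  1
 K  0  1  1  1  1  1  1  1  1  1  2
 K  0  1  2  2  2  2  2  2  2  2  2
 P  0  1  2  3  3  3  3  3  3  3  3
 R  0  1  2  3  4  4  4  4  4  4  4
 Z  0  1  2  3  4  4  4  4  4  4  4
 K  0  1  2  3  4  4  4  4  4  4  5
 X  0  1  2  3  4  4  4  5  5  5  5
 X  0  1  2  3  4  4  4  5  6  6  6
dp[10][10] = 6. One LCS (by backtracking along matches): KKPRXX.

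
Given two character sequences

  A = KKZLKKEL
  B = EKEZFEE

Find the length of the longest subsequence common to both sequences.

3

Match K (A #1, B #2), then Z (A #3, B #4), then E (A #7, B #7) — 3 characters in the same relative order in both. The LCS DP gives dp[8][7] = 3, so this is optimal.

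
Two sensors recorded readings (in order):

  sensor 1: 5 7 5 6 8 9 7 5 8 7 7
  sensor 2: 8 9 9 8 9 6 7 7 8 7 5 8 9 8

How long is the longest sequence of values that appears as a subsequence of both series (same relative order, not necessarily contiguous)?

One common subsequence of length 5: 7 [2,10] → 5 [3,11] → 8 [5,12] → 9 [6,13] → 8 [9,14]. The LCS DP gives dp[11][14] = 5, so this is optimal.

5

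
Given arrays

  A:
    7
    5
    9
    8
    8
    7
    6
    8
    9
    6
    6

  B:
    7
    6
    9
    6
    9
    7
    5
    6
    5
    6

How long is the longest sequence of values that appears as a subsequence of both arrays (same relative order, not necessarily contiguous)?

Taking 7 at A[1]=B[1]; then 9 at A[3]=B[3]; then 6 at A[7]=B[4]; then 9 at A[9]=B[5]; then 6 at A[10]=B[8]; then 6 at A[11]=B[10] gives a common subsequence of length 6. dp[11][10] = 6 confirms this is the maximum.

6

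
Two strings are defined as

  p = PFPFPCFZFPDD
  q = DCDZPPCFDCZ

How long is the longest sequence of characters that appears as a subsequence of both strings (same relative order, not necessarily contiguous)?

5

Match P (p #1, q #5) → P (p #3, q #6) → F (p #4, q #8) → C (p #6, q #10) → Z (p #8, q #11) — 5 characters in the same relative order in both, and the DP table's final entry dp[12][11] is also 5, so no common subsequence is longer.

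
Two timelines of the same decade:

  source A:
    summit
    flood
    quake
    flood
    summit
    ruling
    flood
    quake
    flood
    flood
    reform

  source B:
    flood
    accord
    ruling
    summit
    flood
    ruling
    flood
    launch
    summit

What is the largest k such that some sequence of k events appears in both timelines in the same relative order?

4

Taking summit at source A[1]=source B[4]; then flood at source A[2]=source B[5]; then flood at source A[4]=source B[7]; then summit at source A[5]=source B[9] gives a common subsequence of length 4. The LCS DP gives dp[11][9] = 4, so this is optimal.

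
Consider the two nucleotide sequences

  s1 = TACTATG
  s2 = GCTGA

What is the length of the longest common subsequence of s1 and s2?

3

One common subsequence of length 3: C at s1[3]=s2[2]; then T at s1[4]=s2[3]; then A at s1[5]=s2[5]. Since dp[7][5] = 3, nothing longer is possible.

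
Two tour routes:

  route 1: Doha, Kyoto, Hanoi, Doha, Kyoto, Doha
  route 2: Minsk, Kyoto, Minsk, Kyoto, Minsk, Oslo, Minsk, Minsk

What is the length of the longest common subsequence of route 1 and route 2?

2

One common subsequence of length 2: Kyoto at route 1[2]=route 2[2], Kyoto at route 1[5]=route 2[4]. Since dp[6][8] = 2, nothing longer is possible.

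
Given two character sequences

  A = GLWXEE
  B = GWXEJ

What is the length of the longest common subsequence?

Pick G at A[1]=B[1]; then W at A[3]=B[2]; then X at A[4]=B[3]; then E at A[5]=B[4]; all 4 characters appear in both, in order. The LCS DP gives dp[6][5] = 4, so this is optimal.

4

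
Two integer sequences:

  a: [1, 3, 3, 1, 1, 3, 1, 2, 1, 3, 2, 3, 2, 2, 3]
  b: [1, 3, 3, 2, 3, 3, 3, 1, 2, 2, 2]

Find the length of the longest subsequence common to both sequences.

Match 1 (a #1, b #1); then 3 (a #2, b #5); then 3 (a #3, b #6); then 3 (a #6, b #7); then 1 (a #9, b #8); then 2 (a #11, b #9); then 2 (a #13, b #10); then 2 (a #14, b #11) — 8 values in the same relative order in both. The LCS DP gives dp[15][11] = 8, so this is optimal.

8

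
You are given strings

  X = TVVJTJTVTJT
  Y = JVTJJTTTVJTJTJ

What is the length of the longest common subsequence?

8

Pick T (X #1, Y #3) → J (X #4, Y #5) → T (X #5, Y #7) → T (X #7, Y #8) → V (X #8, Y #9) → T (X #9, Y #11) → J (X #10, Y #12) → T (X #11, Y #13); all 8 characters appear in both, in order. Since dp[11][14] = 8, nothing longer is possible.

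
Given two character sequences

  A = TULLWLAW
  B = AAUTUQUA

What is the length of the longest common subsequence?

3

Match T (A #1, B #4), then U (A #2, B #7), then A (A #7, B #8) — 3 characters in the same relative order in both, and the DP table's final entry dp[8][8] is also 3, so no common subsequence is longer.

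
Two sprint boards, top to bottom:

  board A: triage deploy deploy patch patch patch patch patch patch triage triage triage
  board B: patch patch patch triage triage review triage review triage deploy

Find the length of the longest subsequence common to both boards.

Taking patch at board A[4]=board B[1], then patch at board A[5]=board B[2], then patch at board A[6]=board B[3], then triage at board A[10]=board B[5], then triage at board A[11]=board B[7], then triage at board A[12]=board B[9] gives a common subsequence of length 6. Since dp[12][10] = 6, nothing longer is possible.

6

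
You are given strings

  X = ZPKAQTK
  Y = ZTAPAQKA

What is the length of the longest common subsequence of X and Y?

Taking Z [1,1] → P [2,4] → A [4,5] → Q [5,6] → K [7,7] gives a common subsequence of length 5. The LCS DP gives dp[7][8] = 5, so this is optimal.

5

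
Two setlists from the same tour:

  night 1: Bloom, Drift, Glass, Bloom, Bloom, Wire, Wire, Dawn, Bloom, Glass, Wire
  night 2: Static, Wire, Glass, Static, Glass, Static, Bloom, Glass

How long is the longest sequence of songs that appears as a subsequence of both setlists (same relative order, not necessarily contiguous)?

Pick Glass [3,5]; then Bloom [9,7]; then Glass [10,8]; all 3 songs appear in both, in order. The LCS DP gives dp[11][8] = 3, so this is optimal.

3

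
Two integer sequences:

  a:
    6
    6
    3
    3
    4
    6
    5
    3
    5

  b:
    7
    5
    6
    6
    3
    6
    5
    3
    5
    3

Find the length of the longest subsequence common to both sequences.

Match 6 [1,3], 6 [2,4], 3 [4,5], 6 [6,6], 5 [7,7], 3 [8,8], 5 [9,9] — 7 values in the same relative order in both, and the DP table's final entry dp[9][10] is also 7, so no common subsequence is longer.

7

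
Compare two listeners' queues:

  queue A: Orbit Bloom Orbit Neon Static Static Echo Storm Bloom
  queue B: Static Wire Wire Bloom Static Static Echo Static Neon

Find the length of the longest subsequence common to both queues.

Match Bloom (queue A #2, queue B #4); then Static (queue A #5, queue B #5); then Static (queue A #6, queue B #6); then Echo (queue A #7, queue B #7) — 4 songs in the same relative order in both. The LCS DP gives dp[9][9] = 4, so this is optimal.

4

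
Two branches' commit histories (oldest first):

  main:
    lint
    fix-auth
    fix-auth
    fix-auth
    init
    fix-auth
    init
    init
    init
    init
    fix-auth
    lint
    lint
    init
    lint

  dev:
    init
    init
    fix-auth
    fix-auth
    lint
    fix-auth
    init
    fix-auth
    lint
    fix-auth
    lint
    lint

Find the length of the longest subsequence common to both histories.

Taking fix-auth [2,3], fix-auth [3,4], fix-auth [4,6], init [5,7], fix-auth [6,8], fix-auth [11,10], lint [13,11], lint [15,12] gives a common subsequence of length 8. Since dp[15][12] = 8, nothing longer is possible.

8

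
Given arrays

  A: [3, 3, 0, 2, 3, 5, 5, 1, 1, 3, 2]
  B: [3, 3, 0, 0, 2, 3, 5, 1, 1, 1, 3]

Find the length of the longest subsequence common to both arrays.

Match 3 [1,1], 3 [2,2], 0 [3,4], 2 [4,5], 3 [5,6], 5 [6,7], 1 [8,9], 1 [9,10], 3 [10,11] — 9 values in the same relative order in both, and the DP table's final entry dp[11][11] is also 9, so no common subsequence is longer.

9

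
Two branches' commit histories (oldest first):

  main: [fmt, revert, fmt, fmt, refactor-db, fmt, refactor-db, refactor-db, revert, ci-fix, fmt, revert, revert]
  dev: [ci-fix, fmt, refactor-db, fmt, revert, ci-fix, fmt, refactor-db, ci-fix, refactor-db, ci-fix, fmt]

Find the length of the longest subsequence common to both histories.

7

One common subsequence of length 7: fmt (main #1, dev #4) → revert (main #2, dev #5) → fmt (main #4, dev #7) → refactor-db (main #5, dev #8) → refactor-db (main #8, dev #10) → ci-fix (main #10, dev #11) → fmt (main #11, dev #12). The LCS DP gives dp[13][12] = 7, so this is optimal.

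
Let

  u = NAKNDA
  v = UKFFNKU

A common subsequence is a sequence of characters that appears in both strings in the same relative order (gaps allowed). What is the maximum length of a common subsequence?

2

Let dp[i][j] be the LCS length of the first i characters of u and the first j characters of v. dp[i][j] = dp[i-1][j-1]+1 when the i-th and j-th characters match, else max(dp[i-1][j], dp[i][j-1]).
    ·  U  K  F  F  N  K  U
 ·  0  0  0  0  0  0  0  0
 N  0  0  0  0  0  1  1  1
 A  0  0  0  0  0  1  1  1
 K  0  0  1  1  1  1  2  2
 N  0  0  1  1  1  2  2  2
 D  0  0  1  1  1  2  2  2
 A  0  0  1  1  1  2  2  2
dp[6][7] = 2. One LCS (by backtracking along matches): NK.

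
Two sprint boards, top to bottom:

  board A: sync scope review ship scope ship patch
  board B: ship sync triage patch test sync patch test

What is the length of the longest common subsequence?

2

Taking sync (board A #1, board B #6), then patch (board A #7, board B #7) gives a common subsequence of length 2. dp[7][8] = 2 confirms this is the maximum.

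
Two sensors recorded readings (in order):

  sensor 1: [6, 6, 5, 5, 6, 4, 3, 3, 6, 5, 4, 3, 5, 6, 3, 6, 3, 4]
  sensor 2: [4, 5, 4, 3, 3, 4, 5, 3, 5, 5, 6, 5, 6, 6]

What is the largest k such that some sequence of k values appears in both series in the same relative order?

9

Taking 5 [4,2], 4 [6,3], 3 [7,4], 3 [8,5], 5 [10,7], 3 [12,8], 5 [13,12], 6 [14,13], 6 [16,14] gives a common subsequence of length 9. dp[18][14] = 9 confirms this is the maximum.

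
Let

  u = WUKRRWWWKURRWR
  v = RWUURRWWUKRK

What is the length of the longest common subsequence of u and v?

8

Match W at u[1]=v[2], then U at u[2]=v[4], then R at u[4]=v[5], then R at u[5]=v[6], then W at u[6]=v[7], then W at u[7]=v[8], then K at u[9]=v[10], then R at u[11]=v[11] — 8 characters in the same relative order in both. dp[14][12] = 8 confirms this is the maximum.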